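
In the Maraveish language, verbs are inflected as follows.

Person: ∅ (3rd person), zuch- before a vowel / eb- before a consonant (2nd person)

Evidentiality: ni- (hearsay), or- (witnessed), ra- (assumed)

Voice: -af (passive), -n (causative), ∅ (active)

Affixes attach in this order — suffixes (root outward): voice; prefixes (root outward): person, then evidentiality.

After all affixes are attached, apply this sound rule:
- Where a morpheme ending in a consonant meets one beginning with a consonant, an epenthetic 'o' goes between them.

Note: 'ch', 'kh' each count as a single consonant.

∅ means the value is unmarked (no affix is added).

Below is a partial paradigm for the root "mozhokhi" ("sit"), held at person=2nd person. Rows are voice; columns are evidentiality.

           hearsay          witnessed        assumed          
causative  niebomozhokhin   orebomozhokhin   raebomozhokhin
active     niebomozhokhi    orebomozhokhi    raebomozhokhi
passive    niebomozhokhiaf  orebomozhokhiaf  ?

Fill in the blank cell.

Attach voice passive -af → mozhokhiaf.
Attach person 2nd person eb- (before consonant 'm') → ebmozhokhiaf.
Attach evidentiality assumed ra- → raebmozhokhiaf.
Apply epenthesis: raebmozhokhiaf → raebomozhokhiaf.

raebomozhokhiaf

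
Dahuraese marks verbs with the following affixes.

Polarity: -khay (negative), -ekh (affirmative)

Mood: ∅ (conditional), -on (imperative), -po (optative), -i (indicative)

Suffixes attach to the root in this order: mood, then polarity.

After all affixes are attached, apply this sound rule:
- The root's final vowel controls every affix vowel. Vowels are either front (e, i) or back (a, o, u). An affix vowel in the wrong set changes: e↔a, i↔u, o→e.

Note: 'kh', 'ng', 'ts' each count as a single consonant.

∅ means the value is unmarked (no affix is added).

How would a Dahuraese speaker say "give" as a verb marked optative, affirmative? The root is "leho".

lehopoakh

Attach mood optative -po → lehopo.
Attach polarity affirmative -ekh → lehopoekh.
Apply vowel harmony: lehopoekh → lehopoakh.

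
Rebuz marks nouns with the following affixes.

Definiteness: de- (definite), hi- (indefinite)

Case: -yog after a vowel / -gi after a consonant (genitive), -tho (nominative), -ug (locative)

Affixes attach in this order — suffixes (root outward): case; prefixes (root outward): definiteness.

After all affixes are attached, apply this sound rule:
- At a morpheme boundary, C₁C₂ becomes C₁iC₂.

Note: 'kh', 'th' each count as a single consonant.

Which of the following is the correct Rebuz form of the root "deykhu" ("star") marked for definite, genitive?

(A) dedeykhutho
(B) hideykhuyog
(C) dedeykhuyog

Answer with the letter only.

Attach case genitive -yog (after vowel 'u') → deykhuyog.
Attach definiteness definite de- → dedeykhuyog.
Epenthesis: no change.
So the correct form is dedeykhuyog, option (C).
(A) dedeykhutho is wrong: it uses nominative instead of genitive for case.
(B) hideykhuyog is wrong: it uses indefinite instead of definite for definiteness.

C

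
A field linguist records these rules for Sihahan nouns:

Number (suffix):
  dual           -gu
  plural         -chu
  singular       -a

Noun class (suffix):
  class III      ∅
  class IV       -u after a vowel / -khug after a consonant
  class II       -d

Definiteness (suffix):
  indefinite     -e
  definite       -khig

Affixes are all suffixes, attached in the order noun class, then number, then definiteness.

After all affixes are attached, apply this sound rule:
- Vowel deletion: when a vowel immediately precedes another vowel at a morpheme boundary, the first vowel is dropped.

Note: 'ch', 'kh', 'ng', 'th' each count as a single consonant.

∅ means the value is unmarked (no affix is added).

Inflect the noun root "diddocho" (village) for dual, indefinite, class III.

noun class = class III: zero marking, form stays diddocho.
Attach number dual -gu → diddochogu.
Attach definiteness indefinite -e → diddochogue.
Apply vowel deletion: diddochogue → diddochoge.

diddochoge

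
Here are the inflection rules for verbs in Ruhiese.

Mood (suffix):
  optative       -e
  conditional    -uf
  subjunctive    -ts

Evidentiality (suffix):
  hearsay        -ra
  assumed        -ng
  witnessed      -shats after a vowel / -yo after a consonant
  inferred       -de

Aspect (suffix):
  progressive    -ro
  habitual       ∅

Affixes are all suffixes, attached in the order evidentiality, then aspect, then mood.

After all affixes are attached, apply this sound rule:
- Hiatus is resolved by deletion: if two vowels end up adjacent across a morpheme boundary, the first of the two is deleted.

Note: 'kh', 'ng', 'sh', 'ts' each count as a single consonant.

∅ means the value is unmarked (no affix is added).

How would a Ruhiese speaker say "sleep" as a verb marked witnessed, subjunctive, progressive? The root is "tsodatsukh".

Attach evidentiality witnessed -yo (after consonant 'kh') → tsodatsukhyo.
Attach aspect progressive -ro → tsodatsukhyoro.
Attach mood subjunctive -ts → tsodatsukhyorots.
Vowel deletion: no change.

tsodatsukhyorots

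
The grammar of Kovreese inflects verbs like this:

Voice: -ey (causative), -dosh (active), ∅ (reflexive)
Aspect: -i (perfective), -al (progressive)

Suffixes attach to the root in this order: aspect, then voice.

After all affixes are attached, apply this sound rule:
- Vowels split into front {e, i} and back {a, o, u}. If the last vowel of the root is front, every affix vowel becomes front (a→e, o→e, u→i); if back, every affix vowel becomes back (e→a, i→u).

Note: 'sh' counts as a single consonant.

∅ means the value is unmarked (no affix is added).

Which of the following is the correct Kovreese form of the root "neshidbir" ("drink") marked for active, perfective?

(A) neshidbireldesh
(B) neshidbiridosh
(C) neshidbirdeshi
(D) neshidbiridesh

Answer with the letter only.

Attach aspect perfective -i → neshidbiri.
Attach voice active -dosh → neshidbiridosh.
Apply vowel harmony: neshidbiridosh → neshidbiridesh.
So the correct form is neshidbiridesh, option (D).
(A) neshidbireldesh is wrong: it uses progressive instead of perfective for aspect.
(C) neshidbirdeshi is wrong: it has the affixes in the wrong order.
(B) neshidbiridosh is wrong: it fails to apply the sound rule(s).

D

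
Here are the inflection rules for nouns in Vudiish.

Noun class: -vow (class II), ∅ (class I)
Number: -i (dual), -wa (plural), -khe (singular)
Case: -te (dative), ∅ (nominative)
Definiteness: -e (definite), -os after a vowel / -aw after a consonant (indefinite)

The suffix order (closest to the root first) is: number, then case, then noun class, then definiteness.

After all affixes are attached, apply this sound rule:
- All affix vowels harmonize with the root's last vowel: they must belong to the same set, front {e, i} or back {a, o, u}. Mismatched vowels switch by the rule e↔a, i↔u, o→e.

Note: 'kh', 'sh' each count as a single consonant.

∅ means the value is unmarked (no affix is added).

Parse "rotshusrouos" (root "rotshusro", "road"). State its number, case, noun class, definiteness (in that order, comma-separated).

dual, nominative, class I, indefinite

Segment: rotshusro-i-os.
number: -i → dual.
case: ∅ → nominative.
noun class: ∅ → class I.
definiteness: -os/aw → indefinite.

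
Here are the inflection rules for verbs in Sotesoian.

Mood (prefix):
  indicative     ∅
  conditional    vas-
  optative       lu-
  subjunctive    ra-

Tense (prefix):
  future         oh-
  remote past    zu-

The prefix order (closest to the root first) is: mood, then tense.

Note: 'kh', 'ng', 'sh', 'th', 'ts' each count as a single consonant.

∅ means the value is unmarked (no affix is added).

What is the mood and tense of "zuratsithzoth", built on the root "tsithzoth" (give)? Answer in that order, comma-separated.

subjunctive, remote past

Segment: zu-ra-tsithzoth.
mood: ra- → subjunctive.
tense: zu- → remote past.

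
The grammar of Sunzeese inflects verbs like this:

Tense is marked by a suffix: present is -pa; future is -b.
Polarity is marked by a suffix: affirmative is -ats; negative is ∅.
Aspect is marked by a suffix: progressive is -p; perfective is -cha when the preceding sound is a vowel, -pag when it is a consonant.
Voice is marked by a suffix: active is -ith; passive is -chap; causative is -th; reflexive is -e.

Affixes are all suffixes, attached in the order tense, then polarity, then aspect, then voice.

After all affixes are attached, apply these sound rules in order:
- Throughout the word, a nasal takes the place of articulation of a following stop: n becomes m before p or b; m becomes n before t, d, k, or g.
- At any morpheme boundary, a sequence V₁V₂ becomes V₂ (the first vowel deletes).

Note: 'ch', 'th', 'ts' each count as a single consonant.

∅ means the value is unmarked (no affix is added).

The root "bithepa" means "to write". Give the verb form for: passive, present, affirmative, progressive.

bithepapatspchap

Attach tense present -pa → bithepapa.
Attach polarity affirmative -ats → bithepapaats.
Attach aspect progressive -p → bithepapaatsp.
Attach voice passive -chap → bithepapaatspchap.
Nasal assimilation: no change.
Apply vowel deletion: bithepapaatspchap → bithepapatspchap.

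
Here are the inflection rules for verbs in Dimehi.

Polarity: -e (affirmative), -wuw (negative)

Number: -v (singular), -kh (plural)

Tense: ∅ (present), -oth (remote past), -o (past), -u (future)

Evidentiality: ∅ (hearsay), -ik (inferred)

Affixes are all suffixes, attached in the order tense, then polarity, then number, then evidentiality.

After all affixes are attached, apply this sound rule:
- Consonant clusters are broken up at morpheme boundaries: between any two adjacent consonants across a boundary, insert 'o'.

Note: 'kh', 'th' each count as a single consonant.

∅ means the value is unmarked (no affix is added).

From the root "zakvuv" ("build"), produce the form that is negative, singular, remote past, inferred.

Attach tense remote past -oth → zakvuvoth.
Attach polarity negative -wuw → zakvuvothwuw.
Attach number singular -v → zakvuvothwuwv.
Attach evidentiality inferred -ik → zakvuvothwuwvik.
Apply epenthesis: zakvuvothwuwvik → zakvuvothowuwovik.

zakvuvothowuwovik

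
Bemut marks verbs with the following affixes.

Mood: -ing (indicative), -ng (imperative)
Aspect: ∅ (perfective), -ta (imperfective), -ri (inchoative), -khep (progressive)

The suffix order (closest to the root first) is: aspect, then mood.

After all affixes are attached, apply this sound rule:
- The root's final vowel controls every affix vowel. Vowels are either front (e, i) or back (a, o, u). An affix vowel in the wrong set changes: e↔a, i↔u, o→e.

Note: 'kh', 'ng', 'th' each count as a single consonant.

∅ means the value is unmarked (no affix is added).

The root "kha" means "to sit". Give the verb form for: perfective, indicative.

khaung

aspect = perfective: zero marking, form stays kha.
Attach mood indicative -ing → khaing.
Apply vowel harmony: khaing → khaung.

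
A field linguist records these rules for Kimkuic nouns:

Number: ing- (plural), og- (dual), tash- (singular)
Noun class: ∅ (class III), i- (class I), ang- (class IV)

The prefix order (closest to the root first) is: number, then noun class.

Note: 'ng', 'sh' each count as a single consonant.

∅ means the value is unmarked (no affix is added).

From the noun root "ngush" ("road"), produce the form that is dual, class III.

ogngush

Attach number dual og- → ogngush.
noun class = class III: zero marking, form stays ogngush.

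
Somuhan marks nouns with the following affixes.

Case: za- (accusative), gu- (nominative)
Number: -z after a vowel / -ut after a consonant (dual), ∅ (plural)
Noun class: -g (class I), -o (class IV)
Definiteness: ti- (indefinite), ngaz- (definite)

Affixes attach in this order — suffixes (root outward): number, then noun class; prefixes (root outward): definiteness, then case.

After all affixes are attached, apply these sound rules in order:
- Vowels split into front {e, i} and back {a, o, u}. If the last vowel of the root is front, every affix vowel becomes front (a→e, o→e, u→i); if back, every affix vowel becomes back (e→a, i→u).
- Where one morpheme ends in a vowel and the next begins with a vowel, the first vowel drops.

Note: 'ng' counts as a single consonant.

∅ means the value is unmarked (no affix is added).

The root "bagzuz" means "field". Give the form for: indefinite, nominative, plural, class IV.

number = plural: zero marking, form stays bagzuz.
Attach definiteness indefinite ti- → tibagzuz.
Attach noun class class IV -o → tibagzuzo.
Attach case nominative gu- → gutibagzuzo.
Apply vowel harmony: gutibagzuzo → gutubagzuzo.
Vowel deletion: no change.

gutubagzuzo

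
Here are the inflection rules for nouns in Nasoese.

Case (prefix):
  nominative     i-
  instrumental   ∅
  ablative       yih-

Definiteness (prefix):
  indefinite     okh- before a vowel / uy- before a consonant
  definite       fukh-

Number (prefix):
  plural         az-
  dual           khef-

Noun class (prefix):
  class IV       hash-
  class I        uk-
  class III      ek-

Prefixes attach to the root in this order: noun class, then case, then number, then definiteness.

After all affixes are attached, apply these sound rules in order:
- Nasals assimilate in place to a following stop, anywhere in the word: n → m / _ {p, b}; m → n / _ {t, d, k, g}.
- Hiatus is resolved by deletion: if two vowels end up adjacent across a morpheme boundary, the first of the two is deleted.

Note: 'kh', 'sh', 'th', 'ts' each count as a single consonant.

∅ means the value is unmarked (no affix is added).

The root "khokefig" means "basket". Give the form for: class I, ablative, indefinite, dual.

Attach noun class class I uk- → ukkhokefig.
Attach case ablative yih- → yihukkhokefig.
Attach number dual khef- → khefyihukkhokefig.
Attach definiteness indefinite uy- (before consonant 'kh') → uykhefyihukkhokefig.
Nasal assimilation: no change.
Vowel deletion: no change.

uykhefyihukkhokefig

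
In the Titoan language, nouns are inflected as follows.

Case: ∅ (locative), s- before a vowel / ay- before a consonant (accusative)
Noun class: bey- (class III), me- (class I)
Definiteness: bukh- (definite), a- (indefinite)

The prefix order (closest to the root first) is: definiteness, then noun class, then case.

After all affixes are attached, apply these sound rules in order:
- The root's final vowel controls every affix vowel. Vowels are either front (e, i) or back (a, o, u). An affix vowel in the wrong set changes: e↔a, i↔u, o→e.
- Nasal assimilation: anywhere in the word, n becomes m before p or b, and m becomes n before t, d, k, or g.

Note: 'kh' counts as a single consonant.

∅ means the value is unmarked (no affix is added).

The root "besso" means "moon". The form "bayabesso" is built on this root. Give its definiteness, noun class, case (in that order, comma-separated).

Segment: bey-a-besso.
definiteness: a- → indefinite.
noun class: bey- → class III.
case: ∅ → locative.

indefinite, class III, locative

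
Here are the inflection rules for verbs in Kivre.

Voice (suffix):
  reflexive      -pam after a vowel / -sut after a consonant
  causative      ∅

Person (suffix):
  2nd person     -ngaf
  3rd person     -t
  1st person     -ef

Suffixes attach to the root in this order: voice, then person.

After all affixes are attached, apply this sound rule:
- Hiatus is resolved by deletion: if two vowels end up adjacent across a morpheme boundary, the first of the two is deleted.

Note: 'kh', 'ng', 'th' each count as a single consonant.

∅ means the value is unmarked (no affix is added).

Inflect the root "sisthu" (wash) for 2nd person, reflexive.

Attach voice reflexive -pam (after vowel 'u') → sisthupam.
Attach person 2nd person -ngaf → sisthupamngaf.
Vowel deletion: no change.

sisthupamngaf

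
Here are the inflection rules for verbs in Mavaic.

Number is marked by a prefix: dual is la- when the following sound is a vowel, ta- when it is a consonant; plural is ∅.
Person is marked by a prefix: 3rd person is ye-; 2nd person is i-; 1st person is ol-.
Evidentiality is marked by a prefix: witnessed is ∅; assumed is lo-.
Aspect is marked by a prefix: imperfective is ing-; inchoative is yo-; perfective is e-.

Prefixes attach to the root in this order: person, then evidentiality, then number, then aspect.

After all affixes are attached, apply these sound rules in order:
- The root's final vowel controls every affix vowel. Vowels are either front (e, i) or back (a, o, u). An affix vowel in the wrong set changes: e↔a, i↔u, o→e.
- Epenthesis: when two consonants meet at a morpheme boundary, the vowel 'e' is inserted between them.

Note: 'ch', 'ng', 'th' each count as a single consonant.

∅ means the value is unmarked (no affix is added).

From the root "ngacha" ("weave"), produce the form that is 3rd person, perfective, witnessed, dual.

atayangacha

Attach person 3rd person ye- → yengacha.
evidentiality = witnessed: zero marking, form stays yengacha.
Attach number dual ta- (before consonant 'y') → tayengacha.
Attach aspect perfective e- → etayengacha.
Apply vowel harmony: etayengacha → atayangacha.
Epenthesis: no change.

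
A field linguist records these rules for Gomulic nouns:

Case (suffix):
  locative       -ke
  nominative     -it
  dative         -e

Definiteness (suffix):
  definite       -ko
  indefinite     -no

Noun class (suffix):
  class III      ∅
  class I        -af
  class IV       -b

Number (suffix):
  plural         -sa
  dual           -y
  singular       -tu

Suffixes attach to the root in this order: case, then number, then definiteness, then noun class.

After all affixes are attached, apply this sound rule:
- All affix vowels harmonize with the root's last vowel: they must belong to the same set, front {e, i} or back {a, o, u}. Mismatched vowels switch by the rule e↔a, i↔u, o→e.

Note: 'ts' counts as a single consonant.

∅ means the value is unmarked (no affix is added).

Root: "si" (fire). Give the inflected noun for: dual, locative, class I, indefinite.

Attach case locative -ke → sike.
Attach number dual -y → sikey.
Attach definiteness indefinite -no → sikeyno.
Attach noun class class I -af → sikeynoaf.
Apply vowel harmony: sikeynoaf → sikeyneef.

sikeyneef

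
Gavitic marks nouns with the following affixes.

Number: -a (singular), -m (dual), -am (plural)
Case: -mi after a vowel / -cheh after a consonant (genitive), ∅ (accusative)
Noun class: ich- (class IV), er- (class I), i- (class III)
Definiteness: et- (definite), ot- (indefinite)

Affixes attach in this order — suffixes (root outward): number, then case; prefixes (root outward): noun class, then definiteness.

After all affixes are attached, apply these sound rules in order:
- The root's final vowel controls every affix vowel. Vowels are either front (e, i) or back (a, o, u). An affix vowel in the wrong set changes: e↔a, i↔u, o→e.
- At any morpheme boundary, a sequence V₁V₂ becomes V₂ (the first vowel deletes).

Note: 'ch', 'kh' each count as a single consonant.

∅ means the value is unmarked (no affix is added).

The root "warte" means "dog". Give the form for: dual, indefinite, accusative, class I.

Attach number dual -m → wartem.
Attach noun class class I er- → erwartem.
Attach definiteness indefinite ot- → oterwartem.
case = accusative: zero marking, form stays oterwartem.
Apply vowel harmony: oterwartem → eterwartem.
Vowel deletion: no change.

eterwartem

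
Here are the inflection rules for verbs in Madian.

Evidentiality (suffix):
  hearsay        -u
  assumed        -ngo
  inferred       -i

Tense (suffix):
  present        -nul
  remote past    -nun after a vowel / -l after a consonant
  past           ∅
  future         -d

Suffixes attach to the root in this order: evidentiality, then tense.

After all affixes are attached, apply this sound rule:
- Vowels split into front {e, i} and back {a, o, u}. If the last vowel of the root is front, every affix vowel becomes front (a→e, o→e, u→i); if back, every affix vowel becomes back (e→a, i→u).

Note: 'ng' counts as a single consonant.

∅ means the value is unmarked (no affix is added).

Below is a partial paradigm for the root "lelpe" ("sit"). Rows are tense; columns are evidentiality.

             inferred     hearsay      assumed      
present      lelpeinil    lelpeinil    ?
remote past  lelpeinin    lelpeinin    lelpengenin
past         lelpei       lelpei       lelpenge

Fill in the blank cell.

Attach evidentiality assumed -ngo → lelpengo.
Attach tense present -nul → lelpengonul.
Apply vowel harmony: lelpengonul → lelpengenil.

lelpengenil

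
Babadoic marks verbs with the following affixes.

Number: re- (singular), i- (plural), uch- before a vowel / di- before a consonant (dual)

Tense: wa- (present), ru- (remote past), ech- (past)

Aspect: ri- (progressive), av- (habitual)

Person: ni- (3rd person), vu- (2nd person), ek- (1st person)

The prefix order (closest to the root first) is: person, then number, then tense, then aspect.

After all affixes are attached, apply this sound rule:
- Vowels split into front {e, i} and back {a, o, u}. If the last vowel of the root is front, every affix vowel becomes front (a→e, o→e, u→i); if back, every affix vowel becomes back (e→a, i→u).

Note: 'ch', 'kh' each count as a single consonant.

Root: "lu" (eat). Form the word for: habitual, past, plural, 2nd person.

avachuvulu

Attach person 2nd person vu- → vulu.
Attach number plural i- → ivulu.
Attach tense past ech- → echivulu.
Attach aspect habitual av- → avechivulu.
Apply vowel harmony: avechivulu → avachuvulu.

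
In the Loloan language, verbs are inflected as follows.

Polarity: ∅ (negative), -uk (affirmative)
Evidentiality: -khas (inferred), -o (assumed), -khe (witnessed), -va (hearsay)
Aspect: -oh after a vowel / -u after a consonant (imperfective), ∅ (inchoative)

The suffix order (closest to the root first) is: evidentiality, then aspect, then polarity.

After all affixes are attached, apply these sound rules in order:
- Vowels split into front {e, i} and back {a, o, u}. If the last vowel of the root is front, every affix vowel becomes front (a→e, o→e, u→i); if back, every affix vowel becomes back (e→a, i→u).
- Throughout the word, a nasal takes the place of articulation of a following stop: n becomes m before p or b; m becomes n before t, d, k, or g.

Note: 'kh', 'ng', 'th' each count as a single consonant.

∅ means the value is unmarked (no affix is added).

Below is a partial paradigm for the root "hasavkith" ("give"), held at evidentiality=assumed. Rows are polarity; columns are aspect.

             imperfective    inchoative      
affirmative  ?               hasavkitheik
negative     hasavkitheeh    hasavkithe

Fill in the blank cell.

Attach evidentiality assumed -o → hasavkitho.
Attach aspect imperfective -oh (after vowel 'o') → hasavkithooh.
Attach polarity affirmative -uk → hasavkithoohuk.
Apply vowel harmony: hasavkithoohuk → hasavkitheehik.
Nasal assimilation: no change.

hasavkitheehik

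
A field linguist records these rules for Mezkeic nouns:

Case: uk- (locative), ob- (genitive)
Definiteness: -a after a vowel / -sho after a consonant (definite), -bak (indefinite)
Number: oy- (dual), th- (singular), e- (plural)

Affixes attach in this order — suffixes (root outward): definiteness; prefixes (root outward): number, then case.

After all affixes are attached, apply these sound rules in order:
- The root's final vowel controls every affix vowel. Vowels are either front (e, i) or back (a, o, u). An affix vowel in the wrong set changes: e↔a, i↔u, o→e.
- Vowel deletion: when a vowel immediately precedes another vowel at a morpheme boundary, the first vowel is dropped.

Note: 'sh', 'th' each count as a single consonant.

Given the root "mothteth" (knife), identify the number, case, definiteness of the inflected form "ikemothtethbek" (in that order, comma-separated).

Segment: uk-e-mothteth-bak.
number: e- → plural.
case: uk- → locative.
definiteness: -bak → indefinite.

plural, locative, indefinite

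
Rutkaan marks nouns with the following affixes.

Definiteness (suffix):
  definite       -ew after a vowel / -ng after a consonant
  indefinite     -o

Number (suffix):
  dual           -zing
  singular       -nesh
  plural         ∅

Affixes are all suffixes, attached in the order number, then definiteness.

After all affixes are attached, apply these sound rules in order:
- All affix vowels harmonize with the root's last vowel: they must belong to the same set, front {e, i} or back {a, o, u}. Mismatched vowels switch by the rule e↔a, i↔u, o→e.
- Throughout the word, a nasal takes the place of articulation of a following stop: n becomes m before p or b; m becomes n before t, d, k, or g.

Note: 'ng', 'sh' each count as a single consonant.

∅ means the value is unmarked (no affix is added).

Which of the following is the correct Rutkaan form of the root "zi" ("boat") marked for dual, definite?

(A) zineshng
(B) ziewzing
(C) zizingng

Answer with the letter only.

Attach number dual -zing → zizing.
Attach definiteness definite -ng (after consonant 'ng') → zizingng.
Vowel harmony: no change.
Nasal assimilation: no change.
So the correct form is zizingng, option (C).
(A) zineshng is wrong: it uses singular instead of dual for number.
(B) ziewzing is wrong: it has the affixes in the wrong order.

C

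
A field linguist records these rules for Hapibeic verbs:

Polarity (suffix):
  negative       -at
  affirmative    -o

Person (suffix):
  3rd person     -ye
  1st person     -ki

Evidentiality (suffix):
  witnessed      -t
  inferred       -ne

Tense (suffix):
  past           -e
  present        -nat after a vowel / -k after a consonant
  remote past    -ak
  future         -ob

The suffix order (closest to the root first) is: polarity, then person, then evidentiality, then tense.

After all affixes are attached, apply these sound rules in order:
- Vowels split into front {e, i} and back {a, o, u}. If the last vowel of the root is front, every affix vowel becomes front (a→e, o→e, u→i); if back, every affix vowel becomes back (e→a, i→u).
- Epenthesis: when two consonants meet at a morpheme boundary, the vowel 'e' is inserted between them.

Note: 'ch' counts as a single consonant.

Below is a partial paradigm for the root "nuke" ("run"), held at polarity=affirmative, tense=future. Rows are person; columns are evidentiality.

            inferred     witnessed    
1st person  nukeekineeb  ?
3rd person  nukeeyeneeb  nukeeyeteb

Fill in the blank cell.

Attach polarity affirmative -o → nukeo.
Attach person 1st person -ki → nukeoki.
Attach evidentiality witnessed -t → nukeokit.
Attach tense future -ob → nukeokitob.
Apply vowel harmony: nukeokitob → nukeekiteb.
Epenthesis: no change.

nukeekiteb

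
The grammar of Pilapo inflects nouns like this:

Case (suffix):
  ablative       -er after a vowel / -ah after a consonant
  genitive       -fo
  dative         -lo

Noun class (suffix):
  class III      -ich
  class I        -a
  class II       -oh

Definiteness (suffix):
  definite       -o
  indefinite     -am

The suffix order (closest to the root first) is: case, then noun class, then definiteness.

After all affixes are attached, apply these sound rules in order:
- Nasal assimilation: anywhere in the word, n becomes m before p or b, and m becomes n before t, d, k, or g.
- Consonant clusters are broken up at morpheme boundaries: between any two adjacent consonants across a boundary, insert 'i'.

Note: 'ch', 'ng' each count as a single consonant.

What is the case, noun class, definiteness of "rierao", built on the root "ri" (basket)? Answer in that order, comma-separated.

Segment: ri-er-a-o.
case: -er/ah → ablative.
noun class: -a → class I.
definiteness: -o → definite.

ablative, class I, definite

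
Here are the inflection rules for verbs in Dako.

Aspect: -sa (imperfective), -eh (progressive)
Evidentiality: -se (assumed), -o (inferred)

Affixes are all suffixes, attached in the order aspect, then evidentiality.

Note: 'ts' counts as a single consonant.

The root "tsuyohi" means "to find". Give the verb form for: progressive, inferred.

Attach aspect progressive -eh → tsuyohieh.
Attach evidentiality inferred -o → tsuyohieho.

tsuyohieho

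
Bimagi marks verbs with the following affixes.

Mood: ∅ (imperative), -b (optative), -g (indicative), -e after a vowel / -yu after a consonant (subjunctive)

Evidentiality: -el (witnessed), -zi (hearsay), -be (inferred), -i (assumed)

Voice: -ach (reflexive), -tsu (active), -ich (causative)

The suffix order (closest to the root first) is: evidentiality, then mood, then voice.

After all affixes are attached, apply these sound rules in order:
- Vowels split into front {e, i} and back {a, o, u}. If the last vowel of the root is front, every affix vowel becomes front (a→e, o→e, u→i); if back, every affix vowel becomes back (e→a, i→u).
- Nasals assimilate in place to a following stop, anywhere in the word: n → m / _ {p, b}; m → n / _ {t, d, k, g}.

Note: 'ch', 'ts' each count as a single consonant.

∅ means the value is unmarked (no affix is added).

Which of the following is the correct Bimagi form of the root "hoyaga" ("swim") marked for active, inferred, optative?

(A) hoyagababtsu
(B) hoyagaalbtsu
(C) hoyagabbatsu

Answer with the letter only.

A

Attach evidentiality inferred -be → hoyagabe.
Attach mood optative -b → hoyagabeb.
Attach voice active -tsu → hoyagabebtsu.
Apply vowel harmony: hoyagabebtsu → hoyagababtsu.
Nasal assimilation: no change.
So the correct form is hoyagababtsu, option (A).
(B) hoyagaalbtsu is wrong: it uses witnessed instead of inferred for evidentiality.
(C) hoyagabbatsu is wrong: it has the affixes in the wrong order.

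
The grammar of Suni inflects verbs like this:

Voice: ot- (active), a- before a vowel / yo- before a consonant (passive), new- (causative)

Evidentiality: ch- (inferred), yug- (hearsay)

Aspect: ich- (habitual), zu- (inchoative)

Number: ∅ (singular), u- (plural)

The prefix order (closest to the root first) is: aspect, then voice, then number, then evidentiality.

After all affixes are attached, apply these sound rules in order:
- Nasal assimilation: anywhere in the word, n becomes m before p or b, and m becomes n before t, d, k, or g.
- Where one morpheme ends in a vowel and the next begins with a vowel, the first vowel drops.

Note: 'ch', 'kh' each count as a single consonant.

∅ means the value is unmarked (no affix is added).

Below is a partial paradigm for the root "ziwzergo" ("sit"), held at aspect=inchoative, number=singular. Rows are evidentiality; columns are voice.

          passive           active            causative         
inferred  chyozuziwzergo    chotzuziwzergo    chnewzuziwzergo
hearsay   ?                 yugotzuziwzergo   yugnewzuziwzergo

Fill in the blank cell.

Attach aspect inchoative zu- → zuziwzergo.
Attach voice passive yo- (before consonant 'z') → yozuziwzergo.
number = singular: zero marking, form stays yozuziwzergo.
Attach evidentiality hearsay yug- → yugyozuziwzergo.
Nasal assimilation: no change.
Vowel deletion: no change.

yugyozuziwzergo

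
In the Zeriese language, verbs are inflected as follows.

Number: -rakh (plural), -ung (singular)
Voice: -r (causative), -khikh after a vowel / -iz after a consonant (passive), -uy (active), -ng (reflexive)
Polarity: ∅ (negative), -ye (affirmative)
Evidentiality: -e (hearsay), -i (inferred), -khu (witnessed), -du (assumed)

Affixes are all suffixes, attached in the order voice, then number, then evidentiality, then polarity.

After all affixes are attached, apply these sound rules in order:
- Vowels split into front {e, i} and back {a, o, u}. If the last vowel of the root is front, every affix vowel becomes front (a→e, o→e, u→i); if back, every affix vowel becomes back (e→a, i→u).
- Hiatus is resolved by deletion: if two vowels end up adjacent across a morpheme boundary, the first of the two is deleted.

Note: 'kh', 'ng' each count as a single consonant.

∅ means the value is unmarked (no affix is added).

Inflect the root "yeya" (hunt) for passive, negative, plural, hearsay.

Attach voice passive -khikh (after vowel 'a') → yeyakhikh.
Attach number plural -rakh → yeyakhikhrakh.
Attach evidentiality hearsay -e → yeyakhikhrakhe.
polarity = negative: zero marking, form stays yeyakhikhrakhe.
Apply vowel harmony: yeyakhikhrakhe → yeyakhukhrakha.
Vowel deletion: no change.

yeyakhukhrakha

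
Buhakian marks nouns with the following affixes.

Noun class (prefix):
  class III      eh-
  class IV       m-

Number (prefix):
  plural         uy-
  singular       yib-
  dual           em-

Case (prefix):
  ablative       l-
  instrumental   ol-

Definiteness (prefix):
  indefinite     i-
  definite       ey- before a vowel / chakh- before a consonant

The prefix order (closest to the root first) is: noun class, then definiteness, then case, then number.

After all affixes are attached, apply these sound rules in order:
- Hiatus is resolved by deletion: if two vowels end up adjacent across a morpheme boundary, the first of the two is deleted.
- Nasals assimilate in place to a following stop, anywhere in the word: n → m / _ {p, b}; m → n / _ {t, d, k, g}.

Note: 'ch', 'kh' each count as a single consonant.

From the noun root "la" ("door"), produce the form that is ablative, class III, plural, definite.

Attach noun class class III eh- → ehla.
Attach definiteness definite ey- (before vowel 'e') → eyehla.
Attach case ablative l- → leyehla.
Attach number plural uy- → uyleyehla.
Vowel deletion: no change.
Nasal assimilation: no change.

uyleyehla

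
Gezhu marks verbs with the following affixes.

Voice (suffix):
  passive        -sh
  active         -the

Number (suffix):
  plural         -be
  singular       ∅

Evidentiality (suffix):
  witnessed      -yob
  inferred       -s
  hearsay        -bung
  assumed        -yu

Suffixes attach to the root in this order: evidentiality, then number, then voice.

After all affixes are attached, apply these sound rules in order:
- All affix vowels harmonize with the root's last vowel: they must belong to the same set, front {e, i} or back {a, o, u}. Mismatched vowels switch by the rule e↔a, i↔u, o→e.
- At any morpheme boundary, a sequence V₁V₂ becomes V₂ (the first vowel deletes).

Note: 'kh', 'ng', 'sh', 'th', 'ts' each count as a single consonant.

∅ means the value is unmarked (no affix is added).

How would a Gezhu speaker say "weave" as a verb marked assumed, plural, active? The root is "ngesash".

ngesashyubatha

Attach evidentiality assumed -yu → ngesashyu.
Attach number plural -be → ngesashyube.
Attach voice active -the → ngesashyubethe.
Apply vowel harmony: ngesashyubethe → ngesashyubatha.
Vowel deletion: no change.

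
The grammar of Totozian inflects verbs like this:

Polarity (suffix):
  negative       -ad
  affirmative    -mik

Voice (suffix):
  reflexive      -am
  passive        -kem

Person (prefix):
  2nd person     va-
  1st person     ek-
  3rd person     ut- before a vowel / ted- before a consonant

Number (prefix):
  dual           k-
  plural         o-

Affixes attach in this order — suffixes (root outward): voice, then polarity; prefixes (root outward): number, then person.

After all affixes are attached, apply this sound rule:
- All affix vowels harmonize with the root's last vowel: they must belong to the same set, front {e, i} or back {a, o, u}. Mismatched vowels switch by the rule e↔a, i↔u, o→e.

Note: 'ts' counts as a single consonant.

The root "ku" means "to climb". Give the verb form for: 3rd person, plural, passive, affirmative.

utokukammuk

Attach number plural o- → oku.
Attach person 3rd person ut- (before vowel 'o') → utoku.
Attach voice passive -kem → utokukem.
Attach polarity affirmative -mik → utokukemmik.
Apply vowel harmony: utokukemmik → utokukammuk.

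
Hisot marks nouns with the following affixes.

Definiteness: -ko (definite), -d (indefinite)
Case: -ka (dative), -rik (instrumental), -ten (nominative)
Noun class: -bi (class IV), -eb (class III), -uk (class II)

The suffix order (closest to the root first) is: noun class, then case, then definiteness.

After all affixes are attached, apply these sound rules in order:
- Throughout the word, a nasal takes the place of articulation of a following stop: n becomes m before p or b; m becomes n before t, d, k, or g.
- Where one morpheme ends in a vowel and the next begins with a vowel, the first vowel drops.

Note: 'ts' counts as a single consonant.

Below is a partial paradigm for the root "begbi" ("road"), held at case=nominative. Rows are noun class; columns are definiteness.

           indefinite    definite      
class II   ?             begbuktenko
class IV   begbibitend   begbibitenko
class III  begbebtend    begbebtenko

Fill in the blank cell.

begbuktend

Attach noun class class II -uk → begbiuk.
Attach case nominative -ten → begbiukten.
Attach definiteness indefinite -d → begbiuktend.
Nasal assimilation: no change.
Apply vowel deletion: begbiuktend → begbuktend.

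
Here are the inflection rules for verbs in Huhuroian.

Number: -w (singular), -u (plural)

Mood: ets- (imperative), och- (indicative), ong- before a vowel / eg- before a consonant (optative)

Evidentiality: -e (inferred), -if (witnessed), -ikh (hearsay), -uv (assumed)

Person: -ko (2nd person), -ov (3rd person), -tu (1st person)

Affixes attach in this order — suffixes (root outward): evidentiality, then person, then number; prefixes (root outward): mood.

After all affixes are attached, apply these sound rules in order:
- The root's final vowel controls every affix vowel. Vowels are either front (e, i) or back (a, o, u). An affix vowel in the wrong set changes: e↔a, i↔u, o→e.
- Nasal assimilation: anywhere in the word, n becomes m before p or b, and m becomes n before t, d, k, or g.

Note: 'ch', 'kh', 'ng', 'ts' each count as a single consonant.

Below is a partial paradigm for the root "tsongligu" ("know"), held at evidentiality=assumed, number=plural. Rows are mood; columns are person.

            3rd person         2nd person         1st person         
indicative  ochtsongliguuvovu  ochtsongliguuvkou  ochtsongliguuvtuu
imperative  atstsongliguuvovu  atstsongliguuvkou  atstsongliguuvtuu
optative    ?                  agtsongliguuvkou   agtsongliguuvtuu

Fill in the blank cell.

Attach evidentiality assumed -uv → tsongliguuv.
Attach mood optative eg- (before consonant 'ts') → egtsongliguuv.
Attach person 3rd person -ov → egtsongliguuvov.
Attach number plural -u → egtsongliguuvovu.
Apply vowel harmony: egtsongliguuvovu → agtsongliguuvovu.
Nasal assimilation: no change.

agtsongliguuvovu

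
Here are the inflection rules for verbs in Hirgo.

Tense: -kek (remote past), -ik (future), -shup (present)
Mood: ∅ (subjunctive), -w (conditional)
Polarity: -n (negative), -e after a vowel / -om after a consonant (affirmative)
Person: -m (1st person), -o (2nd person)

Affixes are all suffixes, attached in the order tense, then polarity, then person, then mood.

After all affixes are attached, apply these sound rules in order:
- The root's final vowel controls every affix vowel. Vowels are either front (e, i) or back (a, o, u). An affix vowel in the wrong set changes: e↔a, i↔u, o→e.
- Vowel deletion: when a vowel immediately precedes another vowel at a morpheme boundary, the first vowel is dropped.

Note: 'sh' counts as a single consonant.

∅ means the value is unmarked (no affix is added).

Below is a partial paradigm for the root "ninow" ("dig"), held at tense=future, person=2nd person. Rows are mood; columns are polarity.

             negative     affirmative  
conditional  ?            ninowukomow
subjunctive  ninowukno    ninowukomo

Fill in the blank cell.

Attach tense future -ik → ninowik.
Attach polarity negative -n → ninowikn.
Attach person 2nd person -o → ninowikno.
Attach mood conditional -w → ninowiknow.
Apply vowel harmony: ninowiknow → ninowuknow.
Vowel deletion: no change.

ninowuknow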